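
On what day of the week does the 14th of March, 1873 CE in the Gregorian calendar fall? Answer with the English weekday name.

JDN 2405232 mod 7 = 4, and JDN 0 was a Monday, so this is a Friday.

Friday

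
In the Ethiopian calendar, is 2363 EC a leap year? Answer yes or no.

2363 mod 4 = 3; in the Ethiopian calendar a year is leap when year mod 4 = 3, so it is a leap year.

yes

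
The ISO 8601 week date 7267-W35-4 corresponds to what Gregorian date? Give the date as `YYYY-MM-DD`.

ISO week 1 of 7267 is the week containing the first Thursday of 7267.
Week 35, day 4 (Thursday) lands on 7267-09-01.

7267-09-01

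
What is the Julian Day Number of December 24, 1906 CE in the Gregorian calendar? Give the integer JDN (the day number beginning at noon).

JDN 2299161 is 15 October 1582 CE (Gregorian); the target day is +118408 days from there, so JDN = 2417569.

2417569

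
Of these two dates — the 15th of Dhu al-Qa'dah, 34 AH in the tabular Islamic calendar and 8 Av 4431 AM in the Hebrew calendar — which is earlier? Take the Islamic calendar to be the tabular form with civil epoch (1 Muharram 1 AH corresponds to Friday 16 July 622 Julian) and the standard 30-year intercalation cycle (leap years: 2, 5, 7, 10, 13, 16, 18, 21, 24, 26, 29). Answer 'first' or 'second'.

first

First date → JDN 1960443; second date → JDN 1966342.
JDN 1960443 < JDN 1966342, so the first date is earlier.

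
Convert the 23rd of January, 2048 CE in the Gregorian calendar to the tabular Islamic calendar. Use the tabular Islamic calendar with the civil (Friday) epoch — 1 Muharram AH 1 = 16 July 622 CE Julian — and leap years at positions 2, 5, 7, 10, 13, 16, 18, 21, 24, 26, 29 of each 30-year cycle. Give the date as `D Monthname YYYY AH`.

Julian Day Number of the source date = 2469099.
Converting JDN 2469099 to the tabular Islamic calendar gives 6 Rabi' al-Thani 1470 AH.

6 Rabi' al-Thani 1470 AH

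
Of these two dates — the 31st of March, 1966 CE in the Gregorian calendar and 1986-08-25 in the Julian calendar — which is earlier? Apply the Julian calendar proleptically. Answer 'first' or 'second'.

First date → JDN 2439216; second date → JDN 2446681.
JDN 2439216 < JDN 2446681, so the first date is earlier.

first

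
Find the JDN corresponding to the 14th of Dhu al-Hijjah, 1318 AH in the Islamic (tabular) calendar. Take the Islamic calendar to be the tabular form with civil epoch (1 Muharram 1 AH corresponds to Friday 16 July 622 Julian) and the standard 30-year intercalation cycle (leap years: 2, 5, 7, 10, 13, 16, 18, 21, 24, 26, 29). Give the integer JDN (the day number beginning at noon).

In the Gregorian calendar the same day is 4 April 1901.
JDN 2451545 is 1 January 2000 CE (Gregorian); the target day is −36066 days from there, so JDN = 2415479.

2415479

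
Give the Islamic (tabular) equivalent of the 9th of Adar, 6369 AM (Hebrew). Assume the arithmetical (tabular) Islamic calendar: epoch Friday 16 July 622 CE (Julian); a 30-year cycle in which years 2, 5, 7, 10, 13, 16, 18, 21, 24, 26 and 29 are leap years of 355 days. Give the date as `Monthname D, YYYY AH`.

Sha'ban 8, 2048 AH

Both dates share Julian Day Number 2674043; in the tabular Islamic calendar that is 8 Sha'ban 2048 AH.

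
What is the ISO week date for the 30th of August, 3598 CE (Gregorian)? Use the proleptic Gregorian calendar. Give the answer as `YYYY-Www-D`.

The weekday is Sunday (ISO weekday 7).
That Sunday belongs to ISO week 35 of ISO year 3598.

3598-W35-7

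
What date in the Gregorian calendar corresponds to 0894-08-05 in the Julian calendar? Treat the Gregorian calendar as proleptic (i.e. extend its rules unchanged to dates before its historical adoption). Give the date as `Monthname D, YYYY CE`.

August 9, 894 CE

At this point the Julian calendar is 4 days behind the Gregorian.
5 August 894 Julian + 4 days → 9 August 894 Gregorian.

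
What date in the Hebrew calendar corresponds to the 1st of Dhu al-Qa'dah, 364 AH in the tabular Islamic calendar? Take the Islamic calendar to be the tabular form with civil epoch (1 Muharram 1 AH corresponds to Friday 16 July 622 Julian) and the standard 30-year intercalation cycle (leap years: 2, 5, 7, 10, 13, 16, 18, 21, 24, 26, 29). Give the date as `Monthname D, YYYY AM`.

Both dates share Julian Day Number 2077370; in the Hebrew calendar that is 2 Av 4735 AM.

Av 2, 4735 AM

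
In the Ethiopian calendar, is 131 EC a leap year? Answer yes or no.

yes

131 mod 4 = 3; in the Ethiopian calendar a year is leap when year mod 4 = 3, so it is a leap year.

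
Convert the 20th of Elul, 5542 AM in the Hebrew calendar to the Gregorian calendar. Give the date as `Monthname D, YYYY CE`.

August 30, 1782 CE

Both dates share Julian Day Number 2372164; in the Gregorian calendar that is 30 August 1782 CE.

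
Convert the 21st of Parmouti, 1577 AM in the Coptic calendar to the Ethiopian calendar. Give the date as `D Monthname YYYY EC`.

Both dates share Julian Day Number 2400894; in the Ethiopian calendar that is 21 Miyazya 1853 EC.

21 Miyazya 1853 EC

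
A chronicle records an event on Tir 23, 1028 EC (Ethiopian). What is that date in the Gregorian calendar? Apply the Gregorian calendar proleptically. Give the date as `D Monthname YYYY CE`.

Julian Day Number of the source date = 2099475.
Converting JDN 2099475 to the Gregorian calendar gives 25 January 1036 CE.

25 January 1036 CE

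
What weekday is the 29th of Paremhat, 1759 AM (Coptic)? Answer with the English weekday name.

This is JDN 2467347 (7 April 2043 Gregorian).
2467347 ≡ 1 (mod 7); counting from Monday = 0 gives Tuesday.

Tuesday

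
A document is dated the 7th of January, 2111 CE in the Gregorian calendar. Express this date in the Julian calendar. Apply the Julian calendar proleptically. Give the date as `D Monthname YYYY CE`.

24 December 2110 CE

The Julian–Gregorian offset here is 14 days (Julian trailing).
7 January 2111 Gregorian − 14 days → 24 December 2110 Julian.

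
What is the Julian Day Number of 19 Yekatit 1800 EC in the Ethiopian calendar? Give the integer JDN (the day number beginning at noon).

In the Gregorian calendar the same day is 26 February 1808.
JDN 2400001 is 17 November 1858 CE (Gregorian), MJD 0; the target day is −18527 days from there, so JDN = 2381474.

2381474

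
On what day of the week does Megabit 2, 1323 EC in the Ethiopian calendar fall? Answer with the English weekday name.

Tuesday

This is JDN 2207262 (6 March 1331 Gregorian).
JDN 2207262 mod 7 = 1, and JDN 0 was a Monday, so this is a Tuesday.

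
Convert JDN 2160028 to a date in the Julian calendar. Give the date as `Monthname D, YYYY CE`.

The proleptic Gregorian equivalent of JDN 2160028 is 8 November 1201.
In the Julian calendar that day is November 1, 1201 CE.

November 1, 1201 CE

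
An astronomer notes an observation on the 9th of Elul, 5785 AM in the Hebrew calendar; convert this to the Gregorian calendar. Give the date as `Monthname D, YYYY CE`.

September 2, 2025 CE

Julian Day Number of the source date = 2460921.
Converting JDN 2460921 to the Gregorian calendar gives 2 September 2025 CE.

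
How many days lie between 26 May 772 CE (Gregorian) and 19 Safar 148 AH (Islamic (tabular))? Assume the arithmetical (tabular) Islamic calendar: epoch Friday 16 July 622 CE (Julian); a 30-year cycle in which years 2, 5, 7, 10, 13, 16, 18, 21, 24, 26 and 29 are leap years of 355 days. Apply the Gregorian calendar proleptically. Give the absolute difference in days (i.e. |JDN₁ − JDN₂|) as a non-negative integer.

JDN of the first date = 2003173.
JDN of the second date = 2000580.
|2000580 − 2003173| = 2593.

2593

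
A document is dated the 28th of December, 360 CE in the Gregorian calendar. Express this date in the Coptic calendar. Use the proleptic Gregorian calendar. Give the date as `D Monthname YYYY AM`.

1 Tobi 77 AM

Julian Day Number of the source date = 1852909.
Converting JDN 1852909 to the Coptic calendar gives 1 Tobi 77 AM.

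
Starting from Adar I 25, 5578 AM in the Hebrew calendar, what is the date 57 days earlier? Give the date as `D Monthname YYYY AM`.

27 Tevet 5578 AM

The starting date is JDN 2385132; 2385132 − 57 = 2385075.
JDN 2385075 corresponds to 27 Tevet 5578 AM.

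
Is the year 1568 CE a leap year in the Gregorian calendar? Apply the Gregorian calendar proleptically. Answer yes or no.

1568 is divisible by 4 and not by 100, so it is a leap year.

yes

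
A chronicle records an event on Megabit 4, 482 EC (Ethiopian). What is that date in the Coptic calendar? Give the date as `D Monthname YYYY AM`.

4 Paremhat 206 AM

Julian Day Number of the source date = 1900089.
Converting JDN 1900089 to the Coptic calendar gives 4 Paremhat 206 AM.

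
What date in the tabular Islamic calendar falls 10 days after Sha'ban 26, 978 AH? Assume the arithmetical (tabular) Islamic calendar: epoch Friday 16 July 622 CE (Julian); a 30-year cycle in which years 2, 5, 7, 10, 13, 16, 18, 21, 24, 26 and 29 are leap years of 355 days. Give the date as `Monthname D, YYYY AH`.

Ramadan 7, 978 AH

The starting date is JDN 2294888; 2294888 + 10 = 2294898.
JDN 2294898 corresponds to Ramadan 7, 978 AH.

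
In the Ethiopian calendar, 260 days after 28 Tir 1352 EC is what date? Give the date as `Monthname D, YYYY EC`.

Counting 260 days forward from JDN 2217821 reaches JDN 2218081, which is Tikimt 13, 1353 EC.

Tikimt 13, 1353 EC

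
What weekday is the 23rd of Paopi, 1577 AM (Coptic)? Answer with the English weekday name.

In the Gregorian calendar this is 1 November 1860 (JDN 2400716).
JDN 2400716 mod 7 = 3, and JDN 0 was a Monday, so this is a Thursday.

Thursday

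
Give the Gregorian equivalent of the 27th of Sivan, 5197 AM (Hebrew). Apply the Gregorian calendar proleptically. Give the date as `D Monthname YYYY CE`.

9 June 1437 CE

Both dates share Julian Day Number 2246073; in the Gregorian calendar that is 9 June 1437 CE.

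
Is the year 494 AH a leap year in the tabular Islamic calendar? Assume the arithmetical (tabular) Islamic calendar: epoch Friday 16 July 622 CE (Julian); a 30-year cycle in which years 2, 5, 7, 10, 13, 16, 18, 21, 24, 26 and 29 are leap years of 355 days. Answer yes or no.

Year 494 AH is year 14 of its 30-year cycle; leap positions are 2, 5, 7, 10, 13, 16, 18, 21, 24, 26, 29, so it is a common year (354 days).

no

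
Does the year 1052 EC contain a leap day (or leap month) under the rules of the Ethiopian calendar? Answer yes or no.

no

1052 mod 4 = 0; in the Ethiopian calendar a year is leap when year mod 4 = 3, so it is a common year.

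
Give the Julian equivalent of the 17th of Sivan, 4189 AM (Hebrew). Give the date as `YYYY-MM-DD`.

Julian Day Number of the source date = 1877907.
Converting JDN 1877907 to the Julian calendar gives 6 June 429 CE.

0429-06-06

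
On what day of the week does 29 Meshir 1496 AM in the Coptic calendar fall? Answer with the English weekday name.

Monday

This is JDN 2371257 (6 March 1780 Gregorian).
JDN 2371257 mod 7 = 0, and JDN 0 was a Monday, so this is a Monday.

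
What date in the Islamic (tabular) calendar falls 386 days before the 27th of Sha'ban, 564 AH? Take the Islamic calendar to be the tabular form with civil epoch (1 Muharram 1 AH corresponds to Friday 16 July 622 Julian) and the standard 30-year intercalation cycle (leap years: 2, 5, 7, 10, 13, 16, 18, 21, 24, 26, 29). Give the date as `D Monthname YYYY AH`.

JDN of the 27th of Sha'ban, 564 AH = 2148181.
2148181 − 386 = 2147795.
JDN 2147795 in the tabular Islamic calendar is 25 Rajab 563 AH.

25 Rajab 563 AH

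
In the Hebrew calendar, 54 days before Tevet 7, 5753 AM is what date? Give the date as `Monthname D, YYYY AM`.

The starting date is JDN 2448988; 2448988 − 54 = 2448934.
JDN 2448934 corresponds to Cheshvan 11, 5753 AM.

Cheshvan 11, 5753 AM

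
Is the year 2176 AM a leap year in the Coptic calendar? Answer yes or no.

2176 mod 4 = 0; in the Coptic calendar a year is leap when year mod 4 = 3, so it is a common year.

no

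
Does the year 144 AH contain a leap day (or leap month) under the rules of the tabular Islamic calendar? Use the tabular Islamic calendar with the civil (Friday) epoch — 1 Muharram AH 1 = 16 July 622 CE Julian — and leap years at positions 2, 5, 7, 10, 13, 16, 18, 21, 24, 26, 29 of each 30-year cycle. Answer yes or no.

yes

Year 144 AH is year 24 of its 30-year cycle; leap positions are 2, 5, 7, 10, 13, 16, 18, 21, 24, 26, 29, so it is a leap year (355 days).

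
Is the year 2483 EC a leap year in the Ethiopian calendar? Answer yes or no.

yes

2483 mod 4 = 3; in the Ethiopian calendar a year is leap when year mod 4 = 3, so it is a leap year.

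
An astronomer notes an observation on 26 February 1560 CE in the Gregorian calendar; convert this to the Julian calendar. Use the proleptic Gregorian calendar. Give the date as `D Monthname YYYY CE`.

16 February 1560 CE

For dates in this range the Gregorian date is 10 days ahead of the Julian.
26 February 1560 Gregorian − 10 days → 16 February 1560 Julian.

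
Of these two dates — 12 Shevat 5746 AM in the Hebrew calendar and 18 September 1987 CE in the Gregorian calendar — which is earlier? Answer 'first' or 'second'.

Converting both to JDN: 2446453 vs 2447057; the smaller is the first.

first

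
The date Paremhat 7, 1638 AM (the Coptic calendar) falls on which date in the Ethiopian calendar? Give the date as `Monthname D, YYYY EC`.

Both dates share Julian Day Number 2423130; in the Ethiopian calendar that is 7 Megabit 1914 EC.

Megabit 7, 1914 EC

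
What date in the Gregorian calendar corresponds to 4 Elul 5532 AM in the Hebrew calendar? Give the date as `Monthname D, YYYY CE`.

Both dates share Julian Day Number 2368515; in the Gregorian calendar that is 2 September 1772 CE.

September 2, 1772 CE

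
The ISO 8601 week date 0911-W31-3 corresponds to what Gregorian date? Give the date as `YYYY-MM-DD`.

0911-07-29

ISO week 1 of 911 is the week containing the first Thursday of 911.
Week 31, day 3 (Wednesday) lands on 0911-07-29.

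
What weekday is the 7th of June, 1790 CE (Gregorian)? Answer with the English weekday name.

Monday

Since JDN mod 7 = 0 (0 = Monday), the day is Monday.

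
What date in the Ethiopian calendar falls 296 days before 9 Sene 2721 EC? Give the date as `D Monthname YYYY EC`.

18 Nehase 2720 EC

JDN of 9 Sene 2721 EC = 2717979.
2717979 − 296 = 2717683.
JDN 2717683 in the Ethiopian calendar is 18 Nehase 2720 EC.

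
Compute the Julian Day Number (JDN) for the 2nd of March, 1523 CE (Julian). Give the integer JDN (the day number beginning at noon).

Equivalently 12 March 1523 (proleptic Gregorian).
JDN 2451545 is 1 January 2000 CE (Gregorian); the target day is −174151 days from there, so JDN = 2277394.

2277394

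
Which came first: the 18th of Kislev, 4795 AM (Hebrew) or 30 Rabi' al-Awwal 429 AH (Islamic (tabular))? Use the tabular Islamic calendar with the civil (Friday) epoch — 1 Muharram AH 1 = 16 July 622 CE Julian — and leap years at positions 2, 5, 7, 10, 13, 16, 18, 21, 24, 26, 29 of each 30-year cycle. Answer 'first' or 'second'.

First date → JDN 2099062; second date → JDN 2100197.
JDN 2099062 < JDN 2100197, so the first date is earlier.

first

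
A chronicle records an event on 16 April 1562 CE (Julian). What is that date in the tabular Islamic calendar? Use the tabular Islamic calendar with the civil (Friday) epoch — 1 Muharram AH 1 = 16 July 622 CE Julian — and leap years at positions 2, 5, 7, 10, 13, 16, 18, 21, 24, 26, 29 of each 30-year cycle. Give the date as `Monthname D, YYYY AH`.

Sha'ban 11, 969 AH

Both dates share Julian Day Number 2291684; in the tabular Islamic calendar that is 11 Sha'ban 969 AH.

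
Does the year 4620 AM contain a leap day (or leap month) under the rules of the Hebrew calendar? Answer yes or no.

Hebrew year 4620 is year 3 of its 19-year Metonic cycle; leap years are at positions 3, 6, 8, 11, 14, 17, 19, so it is a leap year (13 months).

yes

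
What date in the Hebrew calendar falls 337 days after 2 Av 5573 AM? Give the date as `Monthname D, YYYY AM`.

Tammuz 13, 5574 AM

Counting 337 days forward from JDN 2383454 reaches JDN 2383791, which is Tammuz 13, 5574 AM.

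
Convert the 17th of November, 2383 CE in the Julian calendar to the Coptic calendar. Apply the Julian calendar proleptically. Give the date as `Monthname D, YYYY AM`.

Hathor 20, 2100 AM

The source date corresponds to 3 December 2383 in the Gregorian calendar (JDN 2591769).
That day falls on 20 Hathor 2100 AM in the Coptic calendar.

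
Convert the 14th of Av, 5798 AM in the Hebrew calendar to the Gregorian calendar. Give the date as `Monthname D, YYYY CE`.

Both dates share Julian Day Number 2465651; in the Gregorian calendar that is 15 August 2038 CE.

August 15, 2038 CE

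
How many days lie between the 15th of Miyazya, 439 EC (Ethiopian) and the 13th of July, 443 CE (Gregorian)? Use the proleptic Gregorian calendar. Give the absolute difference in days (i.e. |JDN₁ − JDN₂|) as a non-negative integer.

JDN of the first date = 1884424.
JDN of the second date = 1883056.
|1883056 − 1884424| = 1368.

1368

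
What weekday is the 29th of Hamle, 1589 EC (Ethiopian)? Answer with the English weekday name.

Equivalently 2 August 1597 Gregorian, JDN 2304566.
JDN 2304566 mod 7 = 5, and JDN 0 was a Monday, so this is a Saturday.

Saturday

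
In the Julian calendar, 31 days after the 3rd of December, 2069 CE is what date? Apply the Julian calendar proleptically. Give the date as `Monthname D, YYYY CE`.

January 3, 2070 CE

The starting date is JDN 2477097; 2477097 + 31 = 2477128.
JDN 2477128 corresponds to January 3, 2070 CE.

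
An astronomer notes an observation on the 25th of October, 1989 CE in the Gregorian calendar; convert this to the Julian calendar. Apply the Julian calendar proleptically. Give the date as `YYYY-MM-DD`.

At this point the Julian calendar is 13 days behind the Gregorian.
25 October 1989 Gregorian − 13 days → 12 October 1989 Julian.

1989-10-12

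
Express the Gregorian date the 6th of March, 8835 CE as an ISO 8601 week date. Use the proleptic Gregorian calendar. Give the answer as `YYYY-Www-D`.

8835-W10-2

The weekday is Tuesday (ISO weekday 2).
That Tuesday belongs to ISO week 10 of ISO year 8835.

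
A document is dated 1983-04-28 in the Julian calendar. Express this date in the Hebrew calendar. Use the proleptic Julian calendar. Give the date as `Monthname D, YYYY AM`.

Both dates share Julian Day Number 2445466; in the Hebrew calendar that is 28 Iyar 5743 AM.

Iyar 28, 5743 AM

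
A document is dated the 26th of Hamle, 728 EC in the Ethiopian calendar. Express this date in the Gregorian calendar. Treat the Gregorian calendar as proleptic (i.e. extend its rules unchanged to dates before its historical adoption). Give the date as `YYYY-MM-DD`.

Julian Day Number of the source date = 1990083.
Converting JDN 1990083 to the Gregorian calendar gives 24 July 736 CE.

0736-07-24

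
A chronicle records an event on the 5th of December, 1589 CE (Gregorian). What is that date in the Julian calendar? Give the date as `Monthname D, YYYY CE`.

November 25, 1589 CE

For dates in this range the Gregorian date is 10 days ahead of the Julian.
5 December 1589 Gregorian − 10 days → 25 November 1589 Julian.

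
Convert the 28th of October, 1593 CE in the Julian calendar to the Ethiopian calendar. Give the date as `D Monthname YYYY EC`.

1 Hidar 1586 EC

The source date corresponds to 7 November 1593 in the Gregorian calendar (JDN 2303202).
That day falls on 1 Hidar 1586 EC in the Ethiopian calendar.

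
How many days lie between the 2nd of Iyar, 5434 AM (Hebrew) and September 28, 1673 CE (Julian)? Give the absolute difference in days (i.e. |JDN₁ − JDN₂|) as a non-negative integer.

JDN of the first date = 2332604.
JDN of the second date = 2332392.
|2332392 − 2332604| = 212.

212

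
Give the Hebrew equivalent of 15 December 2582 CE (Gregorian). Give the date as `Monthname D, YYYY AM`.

Kislev 29, 6343 AM

Julian Day Number of the source date = 2664465.
Converting JDN 2664465 to the Hebrew calendar gives 29 Kislev 6343 AM.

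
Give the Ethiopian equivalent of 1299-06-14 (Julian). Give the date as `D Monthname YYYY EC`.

The source date corresponds to 21 June 1299 in the proleptic Gregorian calendar (JDN 2195682).
That day falls on 20 Sene 1291 EC in the Ethiopian calendar.

20 Sene 1291 EC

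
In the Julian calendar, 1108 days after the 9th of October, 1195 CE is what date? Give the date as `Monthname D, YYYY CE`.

Counting 1108 days forward from JDN 2157813 reaches JDN 2158921, which is October 21, 1198 CE.

October 21, 1198 CE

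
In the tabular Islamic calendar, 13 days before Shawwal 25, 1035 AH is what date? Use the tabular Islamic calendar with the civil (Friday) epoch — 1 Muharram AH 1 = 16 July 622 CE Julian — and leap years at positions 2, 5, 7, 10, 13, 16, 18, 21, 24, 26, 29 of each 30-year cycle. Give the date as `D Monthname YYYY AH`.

12 Shawwal 1035 AH

JDN of Shawwal 25, 1035 AH = 2315145.
2315145 − 13 = 2315132.
JDN 2315132 in the tabular Islamic calendar is 12 Shawwal 1035 AH.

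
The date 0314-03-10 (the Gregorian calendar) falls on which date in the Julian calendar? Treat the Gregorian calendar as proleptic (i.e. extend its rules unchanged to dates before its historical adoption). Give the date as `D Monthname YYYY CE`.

The Julian–Gregorian offset here is 1 day (Julian trailing).
10 March 314 Gregorian − 1 day → 9 March 314 Julian.

9 March 314 CE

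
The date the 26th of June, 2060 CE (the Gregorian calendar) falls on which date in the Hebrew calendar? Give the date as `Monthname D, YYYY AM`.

Sivan 28, 5820 AM

Both dates share Julian Day Number 2473637; in the Hebrew calendar that is 28 Sivan 5820 AM.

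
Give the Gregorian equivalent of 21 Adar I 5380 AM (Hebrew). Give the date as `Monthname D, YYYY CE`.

February 25, 1620 CE

Julian Day Number of the source date = 2312808.
Converting JDN 2312808 to the Gregorian calendar gives 25 February 1620 CE.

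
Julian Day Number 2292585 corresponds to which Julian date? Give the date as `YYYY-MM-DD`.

The proleptic Gregorian equivalent of JDN 2292585 is 13 October 1564.
In the Julian calendar that day is 1564-10-03.

1564-10-03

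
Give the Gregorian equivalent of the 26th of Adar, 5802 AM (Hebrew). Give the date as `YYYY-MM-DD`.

Julian Day Number of the source date = 2466962.
Converting JDN 2466962 to the Gregorian calendar gives 18 March 2042 CE.

2042-03-18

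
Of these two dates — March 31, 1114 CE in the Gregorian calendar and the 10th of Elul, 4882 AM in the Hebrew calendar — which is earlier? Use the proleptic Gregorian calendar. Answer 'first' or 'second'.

Converting both to JDN: 2128029 vs 2131095; the smaller is the first.

first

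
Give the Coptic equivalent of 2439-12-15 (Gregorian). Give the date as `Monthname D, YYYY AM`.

Julian Day Number of the source date = 2612235.
Converting JDN 2612235 to the Coptic calendar gives 2 Koiak 2156 AM.

Koiak 2, 2156 AM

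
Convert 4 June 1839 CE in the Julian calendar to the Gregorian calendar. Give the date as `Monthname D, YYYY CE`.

June 16, 1839 CE

At this point the Julian calendar is 12 days behind the Gregorian.
4 June 1839 Julian + 12 days → 16 June 1839 Gregorian.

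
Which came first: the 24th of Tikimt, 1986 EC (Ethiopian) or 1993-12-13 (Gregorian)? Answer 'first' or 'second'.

The two dates have Julian Day Numbers 2449295 and 2449335 respectively.
Since 2449295 < 2449335, the first date comes first.

first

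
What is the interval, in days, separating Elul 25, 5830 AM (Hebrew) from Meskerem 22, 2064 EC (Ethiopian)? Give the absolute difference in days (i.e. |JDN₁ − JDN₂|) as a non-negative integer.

JDN of the first date = 2477356.
JDN of the second date = 2477753.
|2477753 − 2477356| = 397.

397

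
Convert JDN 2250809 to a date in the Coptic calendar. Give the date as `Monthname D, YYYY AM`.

The proleptic Gregorian equivalent of JDN 2250809 is 28 May 1450.
In the Coptic calendar that day is Pashons 24, 1166 AM.

Pashons 24, 1166 AM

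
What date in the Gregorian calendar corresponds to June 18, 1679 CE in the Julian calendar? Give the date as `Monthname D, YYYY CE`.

June 28, 1679 CE

The Julian–Gregorian offset here is 10 days (Julian trailing).
18 June 1679 Julian + 10 days → 28 June 1679 Gregorian.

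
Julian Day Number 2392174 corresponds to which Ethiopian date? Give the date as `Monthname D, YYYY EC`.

The Gregorian equivalent of JDN 2392174 is 13 June 1837.
In the Ethiopian calendar that day is Sene 7, 1829 EC.

Sene 7, 1829 EC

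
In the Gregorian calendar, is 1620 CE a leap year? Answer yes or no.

1620 is divisible by 4 and not by 100, so it is a leap year.

yes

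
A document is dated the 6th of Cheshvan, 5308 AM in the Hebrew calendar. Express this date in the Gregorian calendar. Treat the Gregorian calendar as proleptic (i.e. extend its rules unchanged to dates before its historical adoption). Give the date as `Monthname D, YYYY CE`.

Both dates share Julian Day Number 2286392; in the Gregorian calendar that is 30 October 1547 CE.

October 30, 1547 CE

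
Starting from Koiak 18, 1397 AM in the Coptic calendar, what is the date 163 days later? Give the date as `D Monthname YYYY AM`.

The starting date is JDN 2335026; 2335026 + 163 = 2335189.
JDN 2335189 corresponds to 1 Paoni 1397 AM.

1 Paoni 1397 AM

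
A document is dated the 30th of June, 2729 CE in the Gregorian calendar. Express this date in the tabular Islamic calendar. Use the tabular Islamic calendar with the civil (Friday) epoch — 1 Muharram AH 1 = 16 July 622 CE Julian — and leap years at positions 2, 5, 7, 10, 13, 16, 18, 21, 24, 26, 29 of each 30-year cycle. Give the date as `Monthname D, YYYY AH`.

Sha'ban 11, 2172 AH

Julian Day Number of the source date = 2717987.
Converting JDN 2717987 to the tabular Islamic calendar gives 11 Sha'ban 2172 AH.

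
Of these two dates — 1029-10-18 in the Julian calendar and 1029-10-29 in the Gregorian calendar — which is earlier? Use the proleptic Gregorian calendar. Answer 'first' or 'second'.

Converting both to JDN: 2097191 vs 2097196; the smaller is the first.

first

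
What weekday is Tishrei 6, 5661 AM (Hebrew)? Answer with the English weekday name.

In the Gregorian calendar this is 29 September 1900 (JDN 2415292).
2415292 ≡ 5 (mod 7); counting from Monday = 0 gives Saturday.

Saturday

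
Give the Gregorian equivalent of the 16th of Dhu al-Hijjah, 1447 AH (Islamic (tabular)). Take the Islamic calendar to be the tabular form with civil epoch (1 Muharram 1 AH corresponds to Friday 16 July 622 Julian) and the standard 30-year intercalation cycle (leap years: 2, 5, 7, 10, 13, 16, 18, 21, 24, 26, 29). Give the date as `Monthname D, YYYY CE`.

Julian Day Number of the source date = 2461194.
Converting JDN 2461194 to the Gregorian calendar gives 2 June 2026 CE.

June 2, 2026 CE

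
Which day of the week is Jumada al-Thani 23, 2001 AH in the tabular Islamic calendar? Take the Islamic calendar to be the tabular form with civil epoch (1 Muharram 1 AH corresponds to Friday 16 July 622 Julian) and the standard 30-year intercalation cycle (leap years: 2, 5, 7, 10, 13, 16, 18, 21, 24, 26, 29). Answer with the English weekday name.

Thursday

In the Gregorian calendar this is 16 June 2563 (JDN 2657343).
2657343 ≡ 3 (mod 7); counting from Monday = 0 gives Thursday.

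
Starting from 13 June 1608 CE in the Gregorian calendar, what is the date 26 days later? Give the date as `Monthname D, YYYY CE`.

The starting date is JDN 2308534; 2308534 + 26 = 2308560.
JDN 2308560 corresponds to July 9, 1608 CE.

July 9, 1608 CE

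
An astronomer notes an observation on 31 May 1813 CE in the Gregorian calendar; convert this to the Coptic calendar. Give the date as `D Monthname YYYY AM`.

24 Pashons 1529 AM

Julian Day Number of the source date = 2383395.
Converting JDN 2383395 to the Coptic calendar gives 24 Pashons 1529 AM.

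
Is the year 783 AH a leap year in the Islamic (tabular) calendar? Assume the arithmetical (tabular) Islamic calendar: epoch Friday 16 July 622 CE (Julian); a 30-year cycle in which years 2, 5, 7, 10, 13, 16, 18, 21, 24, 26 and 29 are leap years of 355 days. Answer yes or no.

Year 783 AH is year 3 of its 30-year cycle; leap positions are 2, 5, 7, 10, 13, 16, 18, 21, 24, 26, 29, so it is a common year (354 days).

no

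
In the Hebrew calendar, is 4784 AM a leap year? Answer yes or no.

no

Hebrew year 4784 is year 15 of its 19-year Metonic cycle; leap years are at positions 3, 6, 8, 11, 14, 17, 19, so it is a common year (12 months).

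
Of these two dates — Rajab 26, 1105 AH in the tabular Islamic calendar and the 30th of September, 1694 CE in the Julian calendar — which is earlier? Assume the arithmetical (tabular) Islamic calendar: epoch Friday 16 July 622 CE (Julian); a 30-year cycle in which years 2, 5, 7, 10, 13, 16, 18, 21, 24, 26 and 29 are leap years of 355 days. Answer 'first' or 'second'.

The two dates have Julian Day Numbers 2339863 and 2340064 respectively.
Since 2339863 < 2340064, the first date comes first.

first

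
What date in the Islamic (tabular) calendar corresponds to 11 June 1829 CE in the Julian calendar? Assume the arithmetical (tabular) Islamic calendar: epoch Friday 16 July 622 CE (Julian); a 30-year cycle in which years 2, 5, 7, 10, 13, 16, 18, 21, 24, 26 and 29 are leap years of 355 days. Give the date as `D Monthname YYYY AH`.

20 Dhu al-Hijjah 1244 AH

The source date corresponds to 23 June 1829 in the Gregorian calendar (JDN 2389262).
That day falls on 20 Dhu al-Hijjah 1244 AH in the tabular Islamic calendar.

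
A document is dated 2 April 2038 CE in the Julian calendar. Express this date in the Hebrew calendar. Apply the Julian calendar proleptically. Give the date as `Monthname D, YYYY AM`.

Nisan 10, 5798 AM

The source date corresponds to 15 April 2038 in the Gregorian calendar (JDN 2465529).
That day falls on 10 Nisan 5798 AM in the Hebrew calendar.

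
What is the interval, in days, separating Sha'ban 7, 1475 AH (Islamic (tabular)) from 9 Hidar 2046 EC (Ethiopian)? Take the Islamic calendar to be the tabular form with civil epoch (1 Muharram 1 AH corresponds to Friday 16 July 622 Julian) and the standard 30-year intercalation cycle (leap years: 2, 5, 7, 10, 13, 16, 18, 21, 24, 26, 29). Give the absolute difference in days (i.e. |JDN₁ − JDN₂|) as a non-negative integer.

JDN of the first date = 2470989.
JDN of the second date = 2471225.
|2471225 − 2470989| = 236.

236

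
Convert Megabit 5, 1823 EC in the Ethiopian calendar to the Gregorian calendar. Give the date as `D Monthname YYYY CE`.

13 March 1831 CE

Julian Day Number of the source date = 2389890.
Converting JDN 2389890 to the Gregorian calendar gives 13 March 1831 CE.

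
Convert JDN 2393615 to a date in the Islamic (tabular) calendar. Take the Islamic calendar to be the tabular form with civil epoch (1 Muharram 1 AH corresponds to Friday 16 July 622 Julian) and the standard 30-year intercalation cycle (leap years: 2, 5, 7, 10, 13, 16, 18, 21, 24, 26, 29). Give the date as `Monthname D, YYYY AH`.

The Gregorian equivalent of JDN 2393615 is 24 May 1841.
In the tabular Islamic calendar that day is Rabi' al-Thani 2, 1257 AH.

Rabi' al-Thani 2, 1257 AH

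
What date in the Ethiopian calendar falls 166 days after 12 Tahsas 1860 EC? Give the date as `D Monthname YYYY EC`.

28 Ginbot 1860 EC

The starting date is JDN 2403322; 2403322 + 166 = 2403488.
JDN 2403488 corresponds to 28 Ginbot 1860 EC.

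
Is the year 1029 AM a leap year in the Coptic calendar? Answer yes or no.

1029 mod 4 = 1; in the Coptic calendar a year is leap when year mod 4 = 3, so it is a common year.

no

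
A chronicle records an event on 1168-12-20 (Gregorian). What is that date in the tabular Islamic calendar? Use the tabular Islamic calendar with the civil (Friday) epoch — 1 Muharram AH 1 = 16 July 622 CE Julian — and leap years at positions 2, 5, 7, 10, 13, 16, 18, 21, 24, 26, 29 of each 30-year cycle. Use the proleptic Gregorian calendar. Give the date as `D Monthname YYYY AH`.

Julian Day Number of the source date = 2148017.
Converting JDN 2148017 to the tabular Islamic calendar gives 11 Rabi' al-Awwal 564 AH.

11 Rabi' al-Awwal 564 AH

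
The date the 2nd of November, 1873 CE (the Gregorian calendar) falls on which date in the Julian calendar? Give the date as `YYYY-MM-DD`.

The Julian–Gregorian offset here is 12 days (Julian trailing).
2 November 1873 Gregorian − 12 days → 21 October 1873 Julian.

1873-10-21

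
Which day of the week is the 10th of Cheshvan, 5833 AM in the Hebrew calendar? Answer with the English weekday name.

Saturday

In the Gregorian calendar this is 22 October 2072 (JDN 2478138).
Since JDN mod 7 = 5 (0 = Monday), the day is Saturday.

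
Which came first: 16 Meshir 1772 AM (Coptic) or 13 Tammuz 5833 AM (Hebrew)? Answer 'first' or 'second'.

First date → JDN 2472053; second date → JDN 2478407.
JDN 2472053 < JDN 2478407, so the first date is earlier.

first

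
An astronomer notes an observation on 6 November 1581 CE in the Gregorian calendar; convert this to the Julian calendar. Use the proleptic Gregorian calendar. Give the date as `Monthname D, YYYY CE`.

October 27, 1581 CE

At this point the Julian calendar is 10 days behind the Gregorian.
6 November 1581 Gregorian − 10 days → 27 October 1581 Julian.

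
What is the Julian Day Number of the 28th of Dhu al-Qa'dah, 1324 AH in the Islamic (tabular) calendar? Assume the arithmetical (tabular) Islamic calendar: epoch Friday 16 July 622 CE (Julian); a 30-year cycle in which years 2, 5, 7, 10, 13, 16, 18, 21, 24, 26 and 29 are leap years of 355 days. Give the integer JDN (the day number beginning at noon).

Equivalently 13 January 1907 (Gregorian).
JDN 2299161 is 15 October 1582 CE (Gregorian); the target day is +118428 days from there, so JDN = 2417589.

2417589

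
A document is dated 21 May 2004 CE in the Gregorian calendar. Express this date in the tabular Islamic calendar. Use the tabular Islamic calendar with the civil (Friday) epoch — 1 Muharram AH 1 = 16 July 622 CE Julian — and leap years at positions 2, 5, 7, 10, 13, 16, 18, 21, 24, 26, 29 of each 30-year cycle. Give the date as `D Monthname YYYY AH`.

Julian Day Number of the source date = 2453147.
Converting JDN 2453147 to the tabular Islamic calendar gives 1 Rabi' al-Thani 1425 AH.

1 Rabi' al-Thani 1425 AH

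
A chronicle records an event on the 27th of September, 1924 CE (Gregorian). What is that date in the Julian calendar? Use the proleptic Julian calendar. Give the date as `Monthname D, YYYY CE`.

The Julian–Gregorian offset here is 13 days (Julian trailing).
27 September 1924 Gregorian − 13 days → 14 September 1924 Julian.

September 14, 1924 CE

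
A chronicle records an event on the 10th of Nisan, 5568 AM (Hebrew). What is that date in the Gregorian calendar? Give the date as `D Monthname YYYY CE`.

Julian Day Number of the source date = 2381515.
Converting JDN 2381515 to the Gregorian calendar gives 7 April 1808 CE.

7 April 1808 CE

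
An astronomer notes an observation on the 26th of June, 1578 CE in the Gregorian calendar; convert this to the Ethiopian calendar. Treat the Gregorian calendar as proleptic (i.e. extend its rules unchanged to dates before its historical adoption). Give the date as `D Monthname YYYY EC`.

Both dates share Julian Day Number 2297589; in the Ethiopian calendar that is 22 Sene 1570 EC.

22 Sene 1570 EC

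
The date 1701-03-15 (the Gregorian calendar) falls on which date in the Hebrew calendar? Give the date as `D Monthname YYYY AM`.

5 Adar II 5461 AM

Julian Day Number of the source date = 2342411.
Converting JDN 2342411 to the Hebrew calendar gives 5 Adar II 5461 AM.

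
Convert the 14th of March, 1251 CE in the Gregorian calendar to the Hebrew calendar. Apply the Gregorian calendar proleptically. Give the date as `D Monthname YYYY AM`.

Both dates share Julian Day Number 2178051; in the Hebrew calendar that is 12 Adar II 5011 AM.

12 Adar II 5011 AM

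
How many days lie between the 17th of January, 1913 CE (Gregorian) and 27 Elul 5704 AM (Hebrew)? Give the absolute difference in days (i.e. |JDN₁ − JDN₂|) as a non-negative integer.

11564

JDN of the first date = 2419785.
JDN of the second date = 2431349.
|2431349 − 2419785| = 11564.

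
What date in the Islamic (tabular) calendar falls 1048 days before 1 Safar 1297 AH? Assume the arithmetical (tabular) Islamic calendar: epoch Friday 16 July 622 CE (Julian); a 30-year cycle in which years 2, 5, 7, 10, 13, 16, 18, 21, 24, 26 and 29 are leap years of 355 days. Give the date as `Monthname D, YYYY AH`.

Safar 16, 1294 AH

JDN of 1 Safar 1297 AH = 2407729.
2407729 − 1048 = 2406681.
JDN 2406681 in the tabular Islamic calendar is Safar 16, 1294 AH.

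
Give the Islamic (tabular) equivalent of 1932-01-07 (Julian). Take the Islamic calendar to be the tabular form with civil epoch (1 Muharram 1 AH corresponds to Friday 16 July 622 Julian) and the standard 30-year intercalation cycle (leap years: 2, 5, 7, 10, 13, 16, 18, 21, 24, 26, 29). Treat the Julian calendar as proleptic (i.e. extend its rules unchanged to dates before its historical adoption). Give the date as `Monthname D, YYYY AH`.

Both dates share Julian Day Number 2426727; in the tabular Islamic calendar that is 11 Ramadan 1350 AH.

Ramadan 11, 1350 AH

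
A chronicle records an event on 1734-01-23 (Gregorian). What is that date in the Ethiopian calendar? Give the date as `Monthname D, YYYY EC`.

Julian Day Number of the source date = 2354413.
Converting JDN 2354413 to the Ethiopian calendar gives 17 Tir 1726 EC.

Tir 17, 1726 EC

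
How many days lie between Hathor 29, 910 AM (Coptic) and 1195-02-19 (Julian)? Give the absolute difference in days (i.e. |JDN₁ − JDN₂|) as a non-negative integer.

JDN of the first date = 2157130.
JDN of the second date = 2157581.
|2157581 − 2157130| = 451.

451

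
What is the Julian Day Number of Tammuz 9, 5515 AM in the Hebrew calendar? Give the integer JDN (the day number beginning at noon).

Equivalently 18 June 1755 (Gregorian).
JDN 2400001 is 17 November 1858 CE (Gregorian), MJD 0; the target day is −37772 days from there, so JDN = 2362229.

2362229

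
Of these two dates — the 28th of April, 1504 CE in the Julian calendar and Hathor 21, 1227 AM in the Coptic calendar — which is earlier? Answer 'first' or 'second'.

Converting both to JDN: 2270512 vs 2272906; the smaller is the first.

first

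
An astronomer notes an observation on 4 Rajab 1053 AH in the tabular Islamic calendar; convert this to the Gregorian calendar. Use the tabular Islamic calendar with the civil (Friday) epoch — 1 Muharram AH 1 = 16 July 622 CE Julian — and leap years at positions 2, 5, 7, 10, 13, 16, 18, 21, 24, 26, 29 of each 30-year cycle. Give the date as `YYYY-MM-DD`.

1643-09-18

Julian Day Number of the source date = 2321414.
Converting JDN 2321414 to the Gregorian calendar gives 18 September 1643 CE.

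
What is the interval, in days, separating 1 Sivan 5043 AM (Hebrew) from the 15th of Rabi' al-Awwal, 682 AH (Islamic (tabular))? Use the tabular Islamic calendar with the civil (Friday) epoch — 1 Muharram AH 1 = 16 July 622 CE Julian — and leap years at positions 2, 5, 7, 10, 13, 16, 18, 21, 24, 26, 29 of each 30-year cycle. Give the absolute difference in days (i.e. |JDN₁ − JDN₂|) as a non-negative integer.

First date → JDN 2189821; second date → JDN 2189837.
The interval is |2189821 − 2189837| = 16 days.

16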